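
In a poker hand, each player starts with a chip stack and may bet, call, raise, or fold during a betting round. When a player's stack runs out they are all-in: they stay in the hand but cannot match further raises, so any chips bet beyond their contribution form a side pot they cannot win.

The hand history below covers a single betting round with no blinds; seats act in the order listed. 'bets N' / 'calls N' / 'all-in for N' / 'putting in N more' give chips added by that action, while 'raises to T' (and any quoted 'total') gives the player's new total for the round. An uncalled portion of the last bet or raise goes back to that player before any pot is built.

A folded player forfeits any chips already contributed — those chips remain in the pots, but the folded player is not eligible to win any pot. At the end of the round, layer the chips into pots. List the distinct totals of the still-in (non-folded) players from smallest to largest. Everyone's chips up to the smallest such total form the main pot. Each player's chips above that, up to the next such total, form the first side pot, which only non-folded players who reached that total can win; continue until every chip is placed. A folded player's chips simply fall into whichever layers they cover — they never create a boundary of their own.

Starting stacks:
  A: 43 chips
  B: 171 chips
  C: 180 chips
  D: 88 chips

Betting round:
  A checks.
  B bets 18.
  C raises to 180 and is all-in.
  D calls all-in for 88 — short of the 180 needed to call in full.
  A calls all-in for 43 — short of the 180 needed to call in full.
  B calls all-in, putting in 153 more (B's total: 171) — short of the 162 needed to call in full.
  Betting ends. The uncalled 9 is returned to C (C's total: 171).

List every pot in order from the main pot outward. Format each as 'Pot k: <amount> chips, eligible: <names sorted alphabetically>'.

Pot 1: 172 chips, eligible: A, B, C, D
Pot 2: 135 chips, eligible: B, C, D
Pot 3: 166 chips, eligible: B, C

Derivation:
Contributions (after 9 returned to C): A=43, B=171, C=171, D=88
Pot levels (distinct totals of non-folded players): 43, 88, 171
Layer 1-43: 43 each from A, B, C, D = 43*4 = 172 chips; eligible A, B, C, D
Layer 44-88: 45 each from B, C, D = 45*3 = 135 chips; eligible B, C, D
Layer 89-171: 83 each from B, C = 83*2 = 166 chips; eligible B, C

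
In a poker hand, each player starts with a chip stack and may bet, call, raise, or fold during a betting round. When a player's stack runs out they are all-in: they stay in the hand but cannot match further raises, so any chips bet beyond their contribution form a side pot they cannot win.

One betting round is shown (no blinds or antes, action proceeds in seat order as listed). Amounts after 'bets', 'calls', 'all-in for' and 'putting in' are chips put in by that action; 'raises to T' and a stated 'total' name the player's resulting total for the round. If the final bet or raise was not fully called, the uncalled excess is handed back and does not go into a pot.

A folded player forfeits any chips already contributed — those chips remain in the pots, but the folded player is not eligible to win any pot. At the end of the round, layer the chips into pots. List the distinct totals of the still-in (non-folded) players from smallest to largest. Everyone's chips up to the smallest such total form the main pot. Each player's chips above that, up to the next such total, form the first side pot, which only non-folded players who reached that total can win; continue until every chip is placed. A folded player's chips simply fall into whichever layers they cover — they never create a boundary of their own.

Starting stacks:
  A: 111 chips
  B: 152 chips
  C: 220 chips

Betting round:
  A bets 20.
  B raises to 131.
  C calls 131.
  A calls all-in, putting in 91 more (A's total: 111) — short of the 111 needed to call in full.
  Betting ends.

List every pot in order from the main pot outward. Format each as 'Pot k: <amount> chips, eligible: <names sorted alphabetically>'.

Pot 1: 333 chips, eligible: A, B, C
Pot 2: 40 chips, eligible: B, C

Derivation:
Contributions: A=111, B=131, C=131
Pot levels (distinct totals of non-folded players): 111, 131
Layer 1-111: 111 each from A, B, C = 111*3 = 333 chips; eligible A, B, C
Layer 112-131: 20 each from B, C = 20*2 = 40 chips; eligible B, C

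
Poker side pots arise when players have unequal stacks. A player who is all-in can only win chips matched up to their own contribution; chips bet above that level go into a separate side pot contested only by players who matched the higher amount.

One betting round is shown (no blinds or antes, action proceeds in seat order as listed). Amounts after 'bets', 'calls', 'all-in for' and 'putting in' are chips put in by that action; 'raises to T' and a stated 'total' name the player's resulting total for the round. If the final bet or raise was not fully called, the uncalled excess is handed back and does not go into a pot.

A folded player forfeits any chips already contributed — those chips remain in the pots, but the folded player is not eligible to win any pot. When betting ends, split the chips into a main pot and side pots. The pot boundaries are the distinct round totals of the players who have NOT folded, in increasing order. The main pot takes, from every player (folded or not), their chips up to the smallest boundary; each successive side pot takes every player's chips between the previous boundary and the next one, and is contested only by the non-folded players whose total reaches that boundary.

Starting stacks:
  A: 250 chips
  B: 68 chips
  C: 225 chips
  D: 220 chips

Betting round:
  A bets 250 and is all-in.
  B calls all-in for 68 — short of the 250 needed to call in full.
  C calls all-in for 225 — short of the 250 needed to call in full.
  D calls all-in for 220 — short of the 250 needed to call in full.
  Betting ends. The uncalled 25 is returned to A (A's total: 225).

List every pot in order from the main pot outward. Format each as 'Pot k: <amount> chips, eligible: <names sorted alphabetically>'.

Contributions (after 25 returned to A): A=225, B=68, C=225, D=220
Pot levels (distinct totals of non-folded players): 68, 220, 225
Layer 1-68: 68 each from A, B, C, D = 68*4 = 272 chips; eligible A, B, C, D
Layer 69-220: 152 each from A, C, D = 152*3 = 456 chips; eligible A, C, D
Layer 221-225: 5 each from A, C = 5*2 = 10 chips; eligible A, C

Pot 1: 272 chips, eligible: A, B, C, D
Pot 2: 456 chips, eligible: A, C, D
Pot 3: 10 chips, eligible: A, C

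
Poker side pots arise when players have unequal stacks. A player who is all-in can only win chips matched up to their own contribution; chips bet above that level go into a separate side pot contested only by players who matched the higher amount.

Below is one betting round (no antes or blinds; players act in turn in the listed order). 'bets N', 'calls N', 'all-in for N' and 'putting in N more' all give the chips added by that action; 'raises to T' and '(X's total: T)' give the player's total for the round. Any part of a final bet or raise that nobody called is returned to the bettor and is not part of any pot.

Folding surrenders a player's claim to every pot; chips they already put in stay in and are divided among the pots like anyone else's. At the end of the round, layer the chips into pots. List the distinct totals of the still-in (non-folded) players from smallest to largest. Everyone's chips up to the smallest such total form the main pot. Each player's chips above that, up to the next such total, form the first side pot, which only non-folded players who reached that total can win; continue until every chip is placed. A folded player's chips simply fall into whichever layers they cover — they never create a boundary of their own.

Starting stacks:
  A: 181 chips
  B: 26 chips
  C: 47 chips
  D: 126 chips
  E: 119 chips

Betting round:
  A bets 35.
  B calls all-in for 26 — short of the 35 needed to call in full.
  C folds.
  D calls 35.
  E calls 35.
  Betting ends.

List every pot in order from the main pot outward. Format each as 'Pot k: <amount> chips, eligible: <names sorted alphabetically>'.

Contributions: A=35, B=26, D=35, E=35
Folded: C
Pot levels (distinct totals of non-folded players): 26, 35
Layer 1-26: 26 each from A, B, D, E = 26*4 = 104 chips; eligible A, B, D, E
Layer 27-35: 9 each from A, D, E = 9*3 = 27 chips; eligible A, D, E

Pot 1: 104 chips, eligible: A, B, D, E
Pot 2: 27 chips, eligible: A, D, E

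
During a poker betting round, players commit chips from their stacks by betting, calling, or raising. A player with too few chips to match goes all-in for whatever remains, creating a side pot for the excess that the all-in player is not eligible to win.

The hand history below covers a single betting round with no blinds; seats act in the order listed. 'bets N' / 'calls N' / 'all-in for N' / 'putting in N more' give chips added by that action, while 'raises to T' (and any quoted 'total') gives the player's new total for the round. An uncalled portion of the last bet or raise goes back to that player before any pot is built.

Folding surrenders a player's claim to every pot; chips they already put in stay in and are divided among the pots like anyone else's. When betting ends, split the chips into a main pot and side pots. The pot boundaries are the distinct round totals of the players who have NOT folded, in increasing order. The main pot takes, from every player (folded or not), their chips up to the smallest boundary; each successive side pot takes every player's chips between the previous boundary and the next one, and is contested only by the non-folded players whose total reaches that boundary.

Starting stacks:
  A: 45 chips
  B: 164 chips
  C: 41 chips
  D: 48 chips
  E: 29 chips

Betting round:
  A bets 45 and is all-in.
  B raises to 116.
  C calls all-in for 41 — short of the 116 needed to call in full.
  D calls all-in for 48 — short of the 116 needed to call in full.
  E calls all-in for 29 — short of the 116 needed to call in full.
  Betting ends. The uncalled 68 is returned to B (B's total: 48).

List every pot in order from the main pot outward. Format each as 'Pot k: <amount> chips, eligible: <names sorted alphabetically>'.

Pot 1: 145 chips, eligible: A, B, C, D, E
Pot 2: 48 chips, eligible: A, B, C, D
Pot 3: 12 chips, eligible: A, B, D
Pot 4: 6 chips, eligible: B, D

Derivation:
Contributions (after 68 returned to B): A=45, B=48, C=41, D=48, E=29
Pot levels (distinct totals of non-folded players): 29, 41, 45, 48
Layer 1-29: 29 each from A, B, C, D, E = 29*5 = 145 chips; eligible A, B, C, D, E
Layer 30-41: 12 each from A, B, C, D = 12*4 = 48 chips; eligible A, B, C, D
Layer 42-45: 4 each from A, B, D = 4*3 = 12 chips; eligible A, B, D
Layer 46-48: 3 each from B, D = 3*2 = 6 chips; eligible B, D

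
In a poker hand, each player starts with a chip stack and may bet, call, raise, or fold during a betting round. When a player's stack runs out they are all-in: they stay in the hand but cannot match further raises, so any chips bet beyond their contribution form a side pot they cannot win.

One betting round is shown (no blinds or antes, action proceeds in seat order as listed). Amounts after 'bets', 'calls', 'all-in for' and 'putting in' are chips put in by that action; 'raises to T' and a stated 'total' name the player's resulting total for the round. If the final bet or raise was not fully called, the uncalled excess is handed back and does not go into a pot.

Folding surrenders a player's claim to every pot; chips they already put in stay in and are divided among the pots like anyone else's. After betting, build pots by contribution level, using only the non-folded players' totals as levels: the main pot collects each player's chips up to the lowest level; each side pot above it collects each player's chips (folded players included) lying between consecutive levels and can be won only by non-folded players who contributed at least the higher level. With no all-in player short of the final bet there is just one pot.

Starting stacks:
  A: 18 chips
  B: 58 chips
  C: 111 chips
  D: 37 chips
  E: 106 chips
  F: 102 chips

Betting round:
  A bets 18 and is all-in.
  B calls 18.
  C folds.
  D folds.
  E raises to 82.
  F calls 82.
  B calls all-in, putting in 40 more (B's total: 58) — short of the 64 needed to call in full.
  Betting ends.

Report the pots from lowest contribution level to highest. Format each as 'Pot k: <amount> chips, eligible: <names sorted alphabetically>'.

Pot 1: 72 chips, eligible: A, B, E, F
Pot 2: 120 chips, eligible: B, E, F
Pot 3: 48 chips, eligible: E, F

Derivation:
Contributions: A=18, B=58, E=82, F=82
Folded: C, D
Pot levels (distinct totals of non-folded players): 18, 58, 82
Layer 1-18: 18 each from A, B, E, F = 18*4 = 72 chips; eligible A, B, E, F
Layer 19-58: 40 each from B, E, F = 40*3 = 120 chips; eligible B, E, F
Layer 59-82: 24 each from E, F = 24*2 = 48 chips; eligible E, F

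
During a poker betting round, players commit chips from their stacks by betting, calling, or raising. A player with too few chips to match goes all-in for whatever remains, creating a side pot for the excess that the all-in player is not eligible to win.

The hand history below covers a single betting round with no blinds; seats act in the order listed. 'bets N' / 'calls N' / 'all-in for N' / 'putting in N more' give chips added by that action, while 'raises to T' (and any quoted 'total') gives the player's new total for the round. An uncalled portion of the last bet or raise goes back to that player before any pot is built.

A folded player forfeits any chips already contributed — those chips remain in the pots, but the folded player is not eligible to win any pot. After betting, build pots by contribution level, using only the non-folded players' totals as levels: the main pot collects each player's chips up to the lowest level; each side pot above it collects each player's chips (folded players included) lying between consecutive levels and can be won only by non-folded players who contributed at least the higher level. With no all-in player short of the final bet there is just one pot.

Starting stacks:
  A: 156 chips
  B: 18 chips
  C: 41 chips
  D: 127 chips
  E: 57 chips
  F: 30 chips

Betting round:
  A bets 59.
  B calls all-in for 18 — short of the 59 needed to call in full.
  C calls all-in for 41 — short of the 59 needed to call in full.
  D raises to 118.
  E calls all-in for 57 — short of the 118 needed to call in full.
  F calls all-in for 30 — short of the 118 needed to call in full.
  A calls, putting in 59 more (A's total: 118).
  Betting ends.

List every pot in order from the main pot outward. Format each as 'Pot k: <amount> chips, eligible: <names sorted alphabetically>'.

Pot 1: 108 chips, eligible: A, B, C, D, E, F
Pot 2: 60 chips, eligible: A, C, D, E, F
Pot 3: 44 chips, eligible: A, C, D, E
Pot 4: 48 chips, eligible: A, D, E
Pot 5: 122 chips, eligible: A, D

Derivation:
Contributions: A=118, B=18, C=41, D=118, E=57, F=30
Pot levels (distinct totals of non-folded players): 18, 30, 41, 57, 118
Layer 1-18: 18 each from A, B, C, D, E, F = 18*6 = 108 chips; eligible A, B, C, D, E, F
Layer 19-30: 12 each from A, C, D, E, F = 12*5 = 60 chips; eligible A, C, D, E, F
Layer 31-41: 11 each from A, C, D, E = 11*4 = 44 chips; eligible A, C, D, E
Layer 42-57: 16 each from A, D, E = 16*3 = 48 chips; eligible A, D, E
Layer 58-118: 61 each from A, D = 61*2 = 122 chips; eligible A, D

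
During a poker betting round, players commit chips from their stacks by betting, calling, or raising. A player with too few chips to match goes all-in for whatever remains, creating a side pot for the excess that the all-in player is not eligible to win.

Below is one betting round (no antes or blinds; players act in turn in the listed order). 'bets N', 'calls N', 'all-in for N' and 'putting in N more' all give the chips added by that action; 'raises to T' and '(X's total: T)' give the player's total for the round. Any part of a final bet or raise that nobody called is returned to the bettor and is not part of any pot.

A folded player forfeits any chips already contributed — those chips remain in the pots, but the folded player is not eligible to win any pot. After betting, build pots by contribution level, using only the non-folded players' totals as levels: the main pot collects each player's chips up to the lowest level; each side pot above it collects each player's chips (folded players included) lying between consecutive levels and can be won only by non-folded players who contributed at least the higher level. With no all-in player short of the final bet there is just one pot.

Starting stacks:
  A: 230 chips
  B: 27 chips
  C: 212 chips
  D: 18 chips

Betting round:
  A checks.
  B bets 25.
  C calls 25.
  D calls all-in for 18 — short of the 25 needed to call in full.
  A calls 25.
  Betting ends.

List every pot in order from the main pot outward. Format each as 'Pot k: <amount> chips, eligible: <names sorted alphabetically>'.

Contributions: A=25, B=25, C=25, D=18
Pot levels (distinct totals of non-folded players): 18, 25
Layer 1-18: 18 each from A, B, C, D = 18*4 = 72 chips; eligible A, B, C, D
Layer 19-25: 7 each from A, B, C = 7*3 = 21 chips; eligible A, B, C

Pot 1: 72 chips, eligible: A, B, C, D
Pot 2: 21 chips, eligible: A, B, C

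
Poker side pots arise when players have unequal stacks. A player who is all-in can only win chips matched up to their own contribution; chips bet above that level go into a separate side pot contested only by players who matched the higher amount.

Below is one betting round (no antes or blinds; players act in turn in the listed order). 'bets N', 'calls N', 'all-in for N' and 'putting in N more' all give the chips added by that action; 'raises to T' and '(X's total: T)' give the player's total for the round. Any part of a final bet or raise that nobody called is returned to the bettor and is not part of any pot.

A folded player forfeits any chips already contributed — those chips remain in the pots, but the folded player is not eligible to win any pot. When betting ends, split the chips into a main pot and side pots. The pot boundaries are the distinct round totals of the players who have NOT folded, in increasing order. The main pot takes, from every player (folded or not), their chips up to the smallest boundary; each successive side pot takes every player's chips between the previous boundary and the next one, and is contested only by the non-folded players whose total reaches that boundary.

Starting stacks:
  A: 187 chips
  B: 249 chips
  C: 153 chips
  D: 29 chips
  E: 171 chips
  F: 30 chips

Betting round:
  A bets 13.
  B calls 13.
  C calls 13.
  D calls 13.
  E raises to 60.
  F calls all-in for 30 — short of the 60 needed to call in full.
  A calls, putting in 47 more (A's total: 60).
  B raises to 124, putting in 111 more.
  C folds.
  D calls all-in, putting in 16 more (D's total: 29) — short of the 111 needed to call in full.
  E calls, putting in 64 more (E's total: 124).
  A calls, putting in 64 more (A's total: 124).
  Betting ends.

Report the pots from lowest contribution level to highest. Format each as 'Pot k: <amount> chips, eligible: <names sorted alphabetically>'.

Contributions: A=124, B=124, C=13, D=29, E=124, F=30
Folded: C
Pot levels (distinct totals of non-folded players): 29, 30, 124
Layer 1-29: A 29 + B 29 + C 13 + D 29 + E 29 + F 29 = 158 chips; eligible A, B, D, E, F
Layer 30-30: 1 each from A, B, E, F = 1*4 = 4 chips; eligible A, B, E, F
Layer 31-124: 94 each from A, B, E = 94*3 = 282 chips; eligible A, B, E

Pot 1: 158 chips, eligible: A, B, D, E, F
Pot 2: 4 chips, eligible: A, B, E, F
Pot 3: 282 chips, eligible: A, B, E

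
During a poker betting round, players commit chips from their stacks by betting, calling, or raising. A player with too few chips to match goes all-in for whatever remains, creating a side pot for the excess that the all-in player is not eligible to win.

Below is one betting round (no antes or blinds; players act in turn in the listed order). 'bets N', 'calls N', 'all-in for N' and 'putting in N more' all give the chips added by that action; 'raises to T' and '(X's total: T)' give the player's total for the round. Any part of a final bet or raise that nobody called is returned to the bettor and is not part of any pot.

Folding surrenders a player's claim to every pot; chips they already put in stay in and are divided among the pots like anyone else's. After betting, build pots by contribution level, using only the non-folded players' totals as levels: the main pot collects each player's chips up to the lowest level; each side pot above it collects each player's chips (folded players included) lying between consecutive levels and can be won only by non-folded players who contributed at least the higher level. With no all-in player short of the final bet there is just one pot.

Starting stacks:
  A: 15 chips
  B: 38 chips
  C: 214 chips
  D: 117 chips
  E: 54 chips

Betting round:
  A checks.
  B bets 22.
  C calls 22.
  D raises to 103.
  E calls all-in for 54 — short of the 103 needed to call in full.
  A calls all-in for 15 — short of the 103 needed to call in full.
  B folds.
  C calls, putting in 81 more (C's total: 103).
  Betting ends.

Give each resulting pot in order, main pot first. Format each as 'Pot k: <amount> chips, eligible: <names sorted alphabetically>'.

Contributions: A=15, B=22, C=103, D=103, E=54
Folded: B
Pot levels (distinct totals of non-folded players): 15, 54, 103
Layer 1-15: 15 each from A, B, C, D, E = 15*5 = 75 chips; eligible A, C, D, E
Layer 16-54: B 7 + C 39 + D 39 + E 39 = 124 chips; eligible C, D, E
Layer 55-103: 49 each from C, D = 49*2 = 98 chips; eligible C, D

Pot 1: 75 chips, eligible: A, C, D, E
Pot 2: 124 chips, eligible: C, D, E
Pot 3: 98 chips, eligible: C, D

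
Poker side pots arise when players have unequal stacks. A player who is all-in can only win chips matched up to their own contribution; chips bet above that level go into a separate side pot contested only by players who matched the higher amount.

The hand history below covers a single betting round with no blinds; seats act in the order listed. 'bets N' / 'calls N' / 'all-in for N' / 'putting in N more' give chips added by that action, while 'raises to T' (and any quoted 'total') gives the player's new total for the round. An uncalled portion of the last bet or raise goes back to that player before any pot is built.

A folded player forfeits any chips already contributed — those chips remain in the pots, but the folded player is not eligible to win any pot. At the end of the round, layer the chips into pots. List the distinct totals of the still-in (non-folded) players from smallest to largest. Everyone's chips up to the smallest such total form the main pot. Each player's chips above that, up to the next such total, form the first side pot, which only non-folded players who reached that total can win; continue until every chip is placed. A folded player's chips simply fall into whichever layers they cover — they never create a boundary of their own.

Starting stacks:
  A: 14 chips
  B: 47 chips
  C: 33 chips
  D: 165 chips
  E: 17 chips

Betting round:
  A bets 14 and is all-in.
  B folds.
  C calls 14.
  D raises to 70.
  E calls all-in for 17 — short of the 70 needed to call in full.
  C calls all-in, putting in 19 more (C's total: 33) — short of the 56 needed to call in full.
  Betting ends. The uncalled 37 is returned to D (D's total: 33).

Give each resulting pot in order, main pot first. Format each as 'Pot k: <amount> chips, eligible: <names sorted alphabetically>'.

Contributions (after 37 returned to D): A=14, C=33, D=33, E=17
Folded: B
Pot levels (distinct totals of non-folded players): 14, 17, 33
Layer 1-14: 14 each from A, C, D, E = 14*4 = 56 chips; eligible A, C, D, E
Layer 15-17: 3 each from C, D, E = 3*3 = 9 chips; eligible C, D, E
Layer 18-33: 16 each from C, D = 16*2 = 32 chips; eligible C, D

Pot 1: 56 chips, eligible: A, C, D, E
Pot 2: 9 chips, eligible: C, D, E
Pot 3: 32 chips, eligible: C, D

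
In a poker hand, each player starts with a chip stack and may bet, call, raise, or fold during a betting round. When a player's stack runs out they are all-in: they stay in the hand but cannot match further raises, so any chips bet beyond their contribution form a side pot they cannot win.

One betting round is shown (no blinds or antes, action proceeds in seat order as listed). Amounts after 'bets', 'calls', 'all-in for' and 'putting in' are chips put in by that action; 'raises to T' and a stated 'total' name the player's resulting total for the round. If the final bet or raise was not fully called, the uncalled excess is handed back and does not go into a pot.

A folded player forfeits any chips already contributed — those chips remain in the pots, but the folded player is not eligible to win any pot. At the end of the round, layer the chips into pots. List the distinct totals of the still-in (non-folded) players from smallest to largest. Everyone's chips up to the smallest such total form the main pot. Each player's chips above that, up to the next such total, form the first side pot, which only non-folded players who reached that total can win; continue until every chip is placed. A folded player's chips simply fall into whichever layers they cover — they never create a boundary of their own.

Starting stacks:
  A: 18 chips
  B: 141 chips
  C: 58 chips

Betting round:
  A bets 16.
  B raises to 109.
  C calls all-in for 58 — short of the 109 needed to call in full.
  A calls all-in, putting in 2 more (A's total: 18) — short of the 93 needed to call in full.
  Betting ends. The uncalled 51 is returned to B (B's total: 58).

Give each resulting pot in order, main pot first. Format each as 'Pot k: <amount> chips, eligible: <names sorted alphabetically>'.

Pot 1: 54 chips, eligible: A, B, C
Pot 2: 80 chips, eligible: B, C

Derivation:
Contributions (after 51 returned to B): A=18, B=58, C=58
Pot levels (distinct totals of non-folded players): 18, 58
Layer 1-18: 18 each from A, B, C = 18*3 = 54 chips; eligible A, B, C
Layer 19-58: 40 each from B, C = 40*2 = 80 chips; eligible B, C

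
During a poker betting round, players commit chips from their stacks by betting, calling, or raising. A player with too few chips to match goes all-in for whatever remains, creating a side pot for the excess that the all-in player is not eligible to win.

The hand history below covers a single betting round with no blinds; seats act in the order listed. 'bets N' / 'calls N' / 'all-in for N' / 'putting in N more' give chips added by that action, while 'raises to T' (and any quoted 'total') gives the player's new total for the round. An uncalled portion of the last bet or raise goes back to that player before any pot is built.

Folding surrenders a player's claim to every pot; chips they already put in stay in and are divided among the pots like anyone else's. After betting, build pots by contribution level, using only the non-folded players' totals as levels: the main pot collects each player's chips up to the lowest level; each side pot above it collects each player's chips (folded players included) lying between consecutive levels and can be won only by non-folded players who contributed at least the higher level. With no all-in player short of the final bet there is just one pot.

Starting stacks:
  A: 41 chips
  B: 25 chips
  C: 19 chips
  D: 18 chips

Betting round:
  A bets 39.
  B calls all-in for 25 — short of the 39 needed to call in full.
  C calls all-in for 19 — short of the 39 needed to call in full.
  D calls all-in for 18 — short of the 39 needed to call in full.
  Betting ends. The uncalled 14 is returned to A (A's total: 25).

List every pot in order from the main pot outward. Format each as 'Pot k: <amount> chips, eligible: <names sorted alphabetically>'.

Pot 1: 72 chips, eligible: A, B, C, D
Pot 2: 3 chips, eligible: A, B, C
Pot 3: 12 chips, eligible: A, B

Derivation:
Contributions (after 14 returned to A): A=25, B=25, C=19, D=18
Pot levels (distinct totals of non-folded players): 18, 19, 25
Layer 1-18: 18 each from A, B, C, D = 18*4 = 72 chips; eligible A, B, C, D
Layer 19-19: 1 each from A, B, C = 1*3 = 3 chips; eligible A, B, C
Layer 20-25: 6 each from A, B = 6*2 = 12 chips; eligible A, B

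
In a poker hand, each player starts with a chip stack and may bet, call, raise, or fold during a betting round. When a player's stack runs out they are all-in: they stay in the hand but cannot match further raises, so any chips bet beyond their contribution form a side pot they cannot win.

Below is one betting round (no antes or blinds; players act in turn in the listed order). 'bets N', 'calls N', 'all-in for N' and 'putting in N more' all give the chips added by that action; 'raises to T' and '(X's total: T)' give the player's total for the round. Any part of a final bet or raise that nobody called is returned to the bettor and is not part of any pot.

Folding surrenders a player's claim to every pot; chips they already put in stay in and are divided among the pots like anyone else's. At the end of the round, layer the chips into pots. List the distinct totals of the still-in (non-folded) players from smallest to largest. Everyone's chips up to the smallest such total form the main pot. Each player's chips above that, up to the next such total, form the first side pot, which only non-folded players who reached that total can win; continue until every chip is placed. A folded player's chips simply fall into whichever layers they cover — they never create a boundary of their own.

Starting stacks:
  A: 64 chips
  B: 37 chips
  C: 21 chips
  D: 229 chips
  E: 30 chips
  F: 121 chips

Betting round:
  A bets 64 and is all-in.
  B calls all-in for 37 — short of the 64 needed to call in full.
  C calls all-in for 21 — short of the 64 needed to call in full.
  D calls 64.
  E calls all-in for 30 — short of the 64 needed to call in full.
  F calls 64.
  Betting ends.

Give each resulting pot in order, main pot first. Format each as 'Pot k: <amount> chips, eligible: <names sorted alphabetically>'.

Contributions: A=64, B=37, C=21, D=64, E=30, F=64
Pot levels (distinct totals of non-folded players): 21, 30, 37, 64
Layer 1-21: 21 each from A, B, C, D, E, F = 21*6 = 126 chips; eligible A, B, C, D, E, F
Layer 22-30: 9 each from A, B, D, E, F = 9*5 = 45 chips; eligible A, B, D, E, F
Layer 31-37: 7 each from A, B, D, F = 7*4 = 28 chips; eligible A, B, D, F
Layer 38-64: 27 each from A, D, F = 27*3 = 81 chips; eligible A, D, F

Pot 1: 126 chips, eligible: A, B, C, D, E, F
Pot 2: 45 chips, eligible: A, B, D, E, F
Pot 3: 28 chips, eligible: A, B, D, F
Pot 4: 81 chips, eligible: A, D, F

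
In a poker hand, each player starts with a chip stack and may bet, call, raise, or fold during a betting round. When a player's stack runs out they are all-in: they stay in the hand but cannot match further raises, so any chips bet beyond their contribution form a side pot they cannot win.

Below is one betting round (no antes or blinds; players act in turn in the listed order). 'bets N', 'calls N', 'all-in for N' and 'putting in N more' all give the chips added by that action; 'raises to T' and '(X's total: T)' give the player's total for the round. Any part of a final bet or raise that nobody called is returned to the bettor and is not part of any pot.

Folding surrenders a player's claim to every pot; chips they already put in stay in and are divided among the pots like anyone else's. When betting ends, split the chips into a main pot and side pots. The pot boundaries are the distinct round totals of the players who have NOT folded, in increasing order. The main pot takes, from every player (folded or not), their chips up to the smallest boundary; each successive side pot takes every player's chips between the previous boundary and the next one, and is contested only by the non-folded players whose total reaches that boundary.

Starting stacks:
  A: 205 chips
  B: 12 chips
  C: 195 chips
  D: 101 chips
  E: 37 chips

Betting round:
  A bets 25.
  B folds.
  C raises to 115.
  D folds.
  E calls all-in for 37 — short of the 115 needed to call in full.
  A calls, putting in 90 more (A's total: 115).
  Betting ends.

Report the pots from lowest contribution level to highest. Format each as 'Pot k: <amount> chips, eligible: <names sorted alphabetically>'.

Pot 1: 111 chips, eligible: A, C, E
Pot 2: 156 chips, eligible: A, C

Derivation:
Contributions: A=115, C=115, E=37
Folded: B, D
Pot levels (distinct totals of non-folded players): 37, 115
Layer 1-37: 37 each from A, C, E = 37*3 = 111 chips; eligible A, C, E
Layer 38-115: 78 each from A, C = 78*2 = 156 chips; eligible A, C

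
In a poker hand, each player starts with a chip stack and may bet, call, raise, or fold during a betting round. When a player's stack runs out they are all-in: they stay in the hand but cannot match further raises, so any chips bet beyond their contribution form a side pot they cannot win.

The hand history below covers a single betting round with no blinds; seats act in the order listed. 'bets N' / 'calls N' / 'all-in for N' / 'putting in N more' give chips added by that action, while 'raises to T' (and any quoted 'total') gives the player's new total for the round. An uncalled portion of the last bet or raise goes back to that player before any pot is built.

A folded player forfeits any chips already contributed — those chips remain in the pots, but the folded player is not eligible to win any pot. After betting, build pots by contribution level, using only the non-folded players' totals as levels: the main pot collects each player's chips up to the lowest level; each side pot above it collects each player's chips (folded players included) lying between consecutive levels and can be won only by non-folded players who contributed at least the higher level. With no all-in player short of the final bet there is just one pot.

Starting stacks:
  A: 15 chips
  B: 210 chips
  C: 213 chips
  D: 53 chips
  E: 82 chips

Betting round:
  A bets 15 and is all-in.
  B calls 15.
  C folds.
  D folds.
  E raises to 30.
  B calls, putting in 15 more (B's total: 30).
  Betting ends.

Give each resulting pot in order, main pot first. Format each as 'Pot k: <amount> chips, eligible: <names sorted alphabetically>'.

Pot 1: 45 chips, eligible: A, B, E
Pot 2: 30 chips, eligible: B, E

Derivation:
Contributions: A=15, B=30, E=30
Folded: C, D
Pot levels (distinct totals of non-folded players): 15, 30
Layer 1-15: 15 each from A, B, E = 15*3 = 45 chips; eligible A, B, E
Layer 16-30: 15 each from B, E = 15*2 = 30 chips; eligible B, E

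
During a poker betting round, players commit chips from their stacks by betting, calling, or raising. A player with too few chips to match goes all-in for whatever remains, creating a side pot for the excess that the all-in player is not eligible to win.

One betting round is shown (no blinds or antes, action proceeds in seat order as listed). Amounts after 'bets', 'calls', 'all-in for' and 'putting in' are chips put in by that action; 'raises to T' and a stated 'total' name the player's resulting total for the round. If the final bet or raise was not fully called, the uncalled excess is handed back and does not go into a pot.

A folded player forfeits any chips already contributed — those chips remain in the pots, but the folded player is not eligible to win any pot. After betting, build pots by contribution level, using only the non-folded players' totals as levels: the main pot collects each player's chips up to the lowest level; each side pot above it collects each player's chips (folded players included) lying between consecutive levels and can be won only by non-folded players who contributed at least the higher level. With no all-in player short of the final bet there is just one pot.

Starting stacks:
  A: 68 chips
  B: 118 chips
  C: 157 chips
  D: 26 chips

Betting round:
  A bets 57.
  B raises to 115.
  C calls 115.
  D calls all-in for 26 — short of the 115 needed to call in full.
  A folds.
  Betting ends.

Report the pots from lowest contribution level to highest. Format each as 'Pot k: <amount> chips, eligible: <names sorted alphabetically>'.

Contributions: A=57, B=115, C=115, D=26
Folded: A
Pot levels (distinct totals of non-folded players): 26, 115
Layer 1-26: 26 each from A, B, C, D = 26*4 = 104 chips; eligible B, C, D
Layer 27-115: A 31 + B 89 + C 89 = 209 chips; eligible B, C

Pot 1: 104 chips, eligible: B, C, D
Pot 2: 209 chips, eligible: B, C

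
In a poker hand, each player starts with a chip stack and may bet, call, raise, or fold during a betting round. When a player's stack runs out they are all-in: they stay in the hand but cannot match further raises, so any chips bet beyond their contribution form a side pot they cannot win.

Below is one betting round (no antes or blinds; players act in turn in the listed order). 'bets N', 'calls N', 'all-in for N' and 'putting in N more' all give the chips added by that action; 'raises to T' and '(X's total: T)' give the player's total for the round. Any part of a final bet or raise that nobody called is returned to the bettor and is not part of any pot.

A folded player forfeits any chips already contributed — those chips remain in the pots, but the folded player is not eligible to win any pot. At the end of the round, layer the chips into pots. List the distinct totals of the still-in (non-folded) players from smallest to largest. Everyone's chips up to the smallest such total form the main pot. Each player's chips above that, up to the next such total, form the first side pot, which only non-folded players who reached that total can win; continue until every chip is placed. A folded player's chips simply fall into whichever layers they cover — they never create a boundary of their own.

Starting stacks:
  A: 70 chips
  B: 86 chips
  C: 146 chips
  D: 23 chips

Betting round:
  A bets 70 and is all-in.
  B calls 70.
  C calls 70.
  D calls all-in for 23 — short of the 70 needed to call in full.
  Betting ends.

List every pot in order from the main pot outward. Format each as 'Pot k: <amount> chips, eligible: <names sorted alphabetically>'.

Contributions: A=70, B=70, C=70, D=23
Pot levels (distinct totals of non-folded players): 23, 70
Layer 1-23: 23 each from A, B, C, D = 23*4 = 92 chips; eligible A, B, C, D
Layer 24-70: 47 each from A, B, C = 47*3 = 141 chips; eligible A, B, C

Pot 1: 92 chips, eligible: A, B, C, D
Pot 2: 141 chips, eligible: A, B, C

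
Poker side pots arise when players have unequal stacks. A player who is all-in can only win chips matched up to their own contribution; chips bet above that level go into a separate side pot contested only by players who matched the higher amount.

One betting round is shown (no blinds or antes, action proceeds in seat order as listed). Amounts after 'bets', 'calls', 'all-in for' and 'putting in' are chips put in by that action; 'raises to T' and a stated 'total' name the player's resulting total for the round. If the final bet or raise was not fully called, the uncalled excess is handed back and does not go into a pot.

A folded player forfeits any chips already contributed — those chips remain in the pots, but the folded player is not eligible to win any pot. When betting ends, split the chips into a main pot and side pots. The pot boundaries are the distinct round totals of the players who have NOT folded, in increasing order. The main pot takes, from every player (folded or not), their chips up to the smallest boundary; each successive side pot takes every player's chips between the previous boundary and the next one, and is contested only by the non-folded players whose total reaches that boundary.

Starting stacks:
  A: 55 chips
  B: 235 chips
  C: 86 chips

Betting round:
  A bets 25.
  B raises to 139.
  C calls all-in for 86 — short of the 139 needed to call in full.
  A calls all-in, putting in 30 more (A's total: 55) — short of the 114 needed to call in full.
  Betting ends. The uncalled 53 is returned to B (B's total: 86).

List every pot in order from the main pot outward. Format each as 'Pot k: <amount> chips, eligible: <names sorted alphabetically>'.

Pot 1: 165 chips, eligible: A, B, C
Pot 2: 62 chips, eligible: B, C

Derivation:
Contributions (after 53 returned to B): A=55, B=86, C=86
Pot levels (distinct totals of non-folded players): 55, 86
Layer 1-55: 55 each from A, B, C = 55*3 = 165 chips; eligible A, B, C
Layer 56-86: 31 each from B, C = 31*2 = 62 chips; eligible B, C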